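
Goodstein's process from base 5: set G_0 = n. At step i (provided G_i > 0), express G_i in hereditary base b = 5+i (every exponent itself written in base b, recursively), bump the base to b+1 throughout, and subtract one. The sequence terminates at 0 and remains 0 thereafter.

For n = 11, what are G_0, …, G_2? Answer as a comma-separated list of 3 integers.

11, 12, 13

[0] 11 ≡ 2·5 + 1 (base 5). Lift 6: 13. −1: 12.
[1] 12 ≡ 2·6 (base 6). Lift 7: 14. −1: 13.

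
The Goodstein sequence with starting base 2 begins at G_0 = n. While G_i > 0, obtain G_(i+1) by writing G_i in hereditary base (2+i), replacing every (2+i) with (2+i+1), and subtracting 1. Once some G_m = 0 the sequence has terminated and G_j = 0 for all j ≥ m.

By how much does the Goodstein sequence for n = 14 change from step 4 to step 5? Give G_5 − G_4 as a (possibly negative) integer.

5536249

[0] 14 ≡ 2^(2 + 1) + 2^2 + 2 (base 2). Lift 3: 111. −1: 110.
[1] 110 ≡ 3^(3 + 1) + 3^3 + 2 (base 3). Lift 4: 1282. −1: 1281.
[2] 1281 ≡ 4^(4 + 1) + 4^4 + 1 (base 4). Lift 5: 18751. −1: 18750.
[3] 18750 ≡ 5^(5 + 1) + 5^5 (base 5). Lift 6: 326592. −1: 326591.
[4] 326591 ≡ 6^(6 + 1) + 5·6^5 + 5·6^4 + 5·6^3 + 5·6^2 + 5·6 + 5 (base 6). Lift 7: 5862841. −1: 5862840.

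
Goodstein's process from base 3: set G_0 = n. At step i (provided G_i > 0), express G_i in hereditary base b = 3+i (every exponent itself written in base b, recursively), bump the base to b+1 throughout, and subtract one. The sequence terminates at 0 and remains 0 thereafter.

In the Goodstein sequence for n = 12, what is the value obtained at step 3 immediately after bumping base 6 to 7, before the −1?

50

step 0: 12 = 3^2 + 3; sub 4 for 3: 4^2 + 4; = 20; G_1 = 20−1 = 19
step 1: 19 = 4^2 + 3; sub 5 for 4: 5^2 + 3; = 28; G_2 = 28−1 = 27
step 2: 27 = 5^2 + 2; sub 6 for 5: 6^2 + 2; = 38; G_3 = 38−1 = 37
step 3: 37 = 6^2 + 1; sub 7 for 6: 7^2 + 1; = 50; G_4 = 50−1 = 49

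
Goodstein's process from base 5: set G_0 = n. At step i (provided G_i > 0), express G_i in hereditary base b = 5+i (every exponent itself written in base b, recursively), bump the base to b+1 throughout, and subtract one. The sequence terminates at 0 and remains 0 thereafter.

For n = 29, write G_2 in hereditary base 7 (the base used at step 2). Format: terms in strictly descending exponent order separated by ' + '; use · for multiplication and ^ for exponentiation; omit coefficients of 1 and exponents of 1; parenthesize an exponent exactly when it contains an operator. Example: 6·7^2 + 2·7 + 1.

base 5: 29 = 5^2 + 4; at 6: 6^2 + 4 = 40; next = 39
base 6: 39 = 6^2 + 3; at 7: 7^2 + 3 = 52; next = 51

7^2 + 2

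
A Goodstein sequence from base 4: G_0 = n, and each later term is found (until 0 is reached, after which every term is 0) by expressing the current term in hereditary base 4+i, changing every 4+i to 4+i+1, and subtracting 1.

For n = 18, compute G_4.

(0) 18|_4 = 4^2 + 2 ↦ 5^2 + 2|_5 = 27 ⇒ 26
(1) 26|_5 = 5^2 + 1 ↦ 6^2 + 1|_6 = 37 ⇒ 36
(2) 36|_6 = 6^2 ↦ 7^2|_7 = 49 ⇒ 48
(3) 48|_7 = 6·7 + 6 ↦ 6·8 + 6|_8 = 54 ⇒ 53
(4) 53|_8 = 6·8 + 5 ↦ 6·9 + 5|_9 = 59 ⇒ 58

53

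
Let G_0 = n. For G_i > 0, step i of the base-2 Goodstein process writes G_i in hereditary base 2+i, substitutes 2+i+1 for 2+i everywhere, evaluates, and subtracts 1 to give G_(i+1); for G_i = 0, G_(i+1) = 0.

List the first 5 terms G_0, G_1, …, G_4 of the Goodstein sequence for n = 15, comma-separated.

15, 111, 1283, 18752, 326593

G_0=15  [base 2] 2^(2 + 1) + 2^2 + 2 + 1  →[2↦3]→  3^(3 + 1) + 3^3 + 3 + 1 = 112  −1 ⇒ G_1=111
G_1=111  [base 3] 3^(3 + 1) + 3^3 + 3  →[3↦4]→  4^(4 + 1) + 4^4 + 4 = 1284  −1 ⇒ G_2=1283
G_2=1283  [base 4] 4^(4 + 1) + 4^4 + 3  →[4↦5]→  5^(5 + 1) + 5^5 + 3 = 18753  −1 ⇒ G_3=18752
G_3=18752  [base 5] 5^(5 + 1) + 5^5 + 2  →[5↦6]→  6^(6 + 1) + 6^6 + 2 = 326594  −1 ⇒ G_4=326593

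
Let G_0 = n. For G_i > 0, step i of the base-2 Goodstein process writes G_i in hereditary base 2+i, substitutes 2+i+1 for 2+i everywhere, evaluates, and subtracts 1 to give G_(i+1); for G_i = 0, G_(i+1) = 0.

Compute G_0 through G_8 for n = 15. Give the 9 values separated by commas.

15, 111, 1283, 18752, 326593, 6588344, 150994943, 3524450280, 100077777775

(0) 15|_2 = 2^(2 + 1) + 2^2 + 2 + 1 ↦ 3^(3 + 1) + 3^3 + 3 + 1|_3 = 112 ⇒ 111
(1) 111|_3 = 3^(3 + 1) + 3^3 + 3 ↦ 4^(4 + 1) + 4^4 + 4|_4 = 1284 ⇒ 1283
(2) 1283|_4 = 4^(4 + 1) + 4^4 + 3 ↦ 5^(5 + 1) + 5^5 + 3|_5 = 18753 ⇒ 18752
(3) 18752|_5 = 5^(5 + 1) + 5^5 + 2 ↦ 6^(6 + 1) + 6^6 + 2|_6 = 326594 ⇒ 326593
(4) 326593|_6 = 6^(6 + 1) + 6^6 + 1 ↦ 7^(7 + 1) + 7^7 + 1|_7 = 6588345 ⇒ 6588344
(5) 6588344|_7 = 7^(7 + 1) + 7^7 ↦ 8^(8 + 1) + 8^8|_8 = 150994944 ⇒ 150994943
(6) 150994943|_8 = 8^(8 + 1) + 7·8^7 + 7·8^6 + 7·8^5 + 7·8^4 + 7·8^3 + 7·8^2 + 7·8 + 7 ↦ 9^(9 + 1) + 7·9^7 + 7·9^6 + 7·9^5 + 7·9^4 + 7·9^3 + 7·9^2 + 7·9 + 7|_9 = 3524450281 ⇒ 3524450280
(7) 3524450280|_9 = 9^(9 + 1) + 7·9^7 + 7·9^6 + 7·9^5 + 7·9^4 + 7·9^3 + 7·9^2 + 7·9 + 6 ↦ 10^(10 + 1) + 7·10^7 + 7·10^6 + 7·10^5 + 7·10^4 + 7·10^3 + 7·10^2 + 7·10 + 6|_10 = 100077777776 ⇒ 100077777775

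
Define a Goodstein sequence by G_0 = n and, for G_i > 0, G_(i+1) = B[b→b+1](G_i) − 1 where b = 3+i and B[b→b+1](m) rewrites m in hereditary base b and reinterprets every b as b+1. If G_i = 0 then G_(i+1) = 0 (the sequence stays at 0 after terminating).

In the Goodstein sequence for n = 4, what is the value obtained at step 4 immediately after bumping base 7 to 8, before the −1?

2

step 0: 4 = 3 + 1; sub 4 for 3: 4 + 1; = 5; G_1 = 5−1 = 4
step 1: 4 = 4; sub 5 for 4: 5; = 5; G_2 = 5−1 = 4
step 2: 4 = 4; sub 6 for 5: 4; = 4; G_3 = 4−1 = 3
step 3: 3 = 3; sub 7 for 6: 3; = 3; G_4 = 3−1 = 2
step 4: 2 = 2; sub 8 for 7: 2; = 2; G_5 = 2−1 = 1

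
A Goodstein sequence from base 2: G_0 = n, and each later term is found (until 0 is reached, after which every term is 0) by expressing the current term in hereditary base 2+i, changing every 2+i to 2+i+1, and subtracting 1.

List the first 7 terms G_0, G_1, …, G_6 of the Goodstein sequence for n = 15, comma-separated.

15, 111, 1283, 18752, 326593, 6588344, 150994943

base 2: 15 = 2^(2 + 1) + 2^2 + 2 + 1; at 3: 3^(3 + 1) + 3^3 + 3 + 1 = 112; next = 111
base 3: 111 = 3^(3 + 1) + 3^3 + 3; at 4: 4^(4 + 1) + 4^4 + 4 = 1284; next = 1283
base 4: 1283 = 4^(4 + 1) + 4^4 + 3; at 5: 5^(5 + 1) + 5^5 + 3 = 18753; next = 18752
base 5: 18752 = 5^(5 + 1) + 5^5 + 2; at 6: 6^(6 + 1) + 6^6 + 2 = 326594; next = 326593
base 6: 326593 = 6^(6 + 1) + 6^6 + 1; at 7: 7^(7 + 1) + 7^7 + 1 = 6588345; next = 6588344
base 7: 6588344 = 7^(7 + 1) + 7^7; at 8: 8^(8 + 1) + 8^8 = 150994944; next = 150994943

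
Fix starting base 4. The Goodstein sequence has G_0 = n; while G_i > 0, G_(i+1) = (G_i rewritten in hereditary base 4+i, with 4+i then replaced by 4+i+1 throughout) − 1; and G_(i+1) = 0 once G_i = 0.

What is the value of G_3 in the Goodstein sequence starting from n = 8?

i=0: 8 = 2·4 (b=4); 4→5: 2·5 = 10; 10−1 = 9
i=1: 9 = 5 + 4 (b=5); 5→6: 6 + 4 = 10; 10−1 = 9
i=2: 9 = 6 + 3 (b=6); 6→7: 7 + 3 = 10; 10−1 = 9
i=3: 9 = 7 + 2 (b=7); 7→8: 8 + 2 = 10; 10−1 = 9

9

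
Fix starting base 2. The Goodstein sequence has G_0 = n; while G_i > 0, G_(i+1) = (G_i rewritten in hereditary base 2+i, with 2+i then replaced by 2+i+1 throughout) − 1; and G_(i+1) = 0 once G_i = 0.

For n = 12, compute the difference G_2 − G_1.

958

i=0: 12 = 2^(2 + 1) + 2^2 (b=2); 2→3: 3^(3 + 1) + 3^3 = 108; 108−1 = 107
i=1: 107 = 3^(3 + 1) + 2·3^2 + 2·3 + 2 (b=3); 3→4: 4^(4 + 1) + 2·4^2 + 2·4 + 2 = 1066; 1066−1 = 1065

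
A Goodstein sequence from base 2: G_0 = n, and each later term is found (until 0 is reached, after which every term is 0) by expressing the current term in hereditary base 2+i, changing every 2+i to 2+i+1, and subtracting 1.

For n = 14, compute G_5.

step 0: 14 = 2^(2 + 1) + 2^2 + 2; sub 3 for 2: 3^(3 + 1) + 3^3 + 3; = 111; G_1 = 111−1 = 110
step 1: 110 = 3^(3 + 1) + 3^3 + 2; sub 4 for 3: 4^(4 + 1) + 4^4 + 2; = 1282; G_2 = 1282−1 = 1281
step 2: 1281 = 4^(4 + 1) + 4^4 + 1; sub 5 for 4: 5^(5 + 1) + 5^5 + 1; = 18751; G_3 = 18751−1 = 18750
step 3: 18750 = 5^(5 + 1) + 5^5; sub 6 for 5: 6^(6 + 1) + 6^6; = 326592; G_4 = 326592−1 = 326591
step 4: 326591 = 6^(6 + 1) + 5·6^5 + 5·6^4 + 5·6^3 + 5·6^2 + 5·6 + 5; sub 7 for 6: 7^(7 + 1) + 5·7^5 + 5·7^4 + 5·7^3 + 5·7^2 + 5·7 + 5; = 5862841; G_5 = 5862841−1 = 5862840

5862840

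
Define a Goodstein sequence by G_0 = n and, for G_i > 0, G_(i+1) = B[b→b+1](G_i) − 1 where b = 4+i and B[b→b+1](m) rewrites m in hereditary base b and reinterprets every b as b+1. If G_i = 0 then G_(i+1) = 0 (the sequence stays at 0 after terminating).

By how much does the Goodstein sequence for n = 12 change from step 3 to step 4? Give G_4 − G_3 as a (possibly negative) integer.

1

12 —HB4→ 3·4 —bump→ 3·5 = 15 —(−1)→ 14
14 —HB5→ 2·5 + 4 —bump→ 2·6 + 4 = 16 —(−1)→ 15
15 —HB6→ 2·6 + 3 —bump→ 2·7 + 3 = 17 —(−1)→ 16
16 —HB7→ 2·7 + 2 —bump→ 2·8 + 2 = 18 —(−1)→ 17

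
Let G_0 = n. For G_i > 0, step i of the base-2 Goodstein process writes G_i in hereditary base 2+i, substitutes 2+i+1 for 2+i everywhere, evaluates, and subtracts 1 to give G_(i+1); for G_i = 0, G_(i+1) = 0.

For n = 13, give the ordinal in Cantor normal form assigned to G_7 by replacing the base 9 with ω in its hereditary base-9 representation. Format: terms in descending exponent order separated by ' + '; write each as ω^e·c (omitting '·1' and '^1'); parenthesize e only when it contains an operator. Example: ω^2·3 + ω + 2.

13 —HB2→ 2^(2 + 1) + 2^2 + 1 —bump→ 3^(3 + 1) + 3^3 + 1 = 109 —(−1)→ 108
108 —HB3→ 3^(3 + 1) + 3^3 —bump→ 4^(4 + 1) + 4^4 = 1280 —(−1)→ 1279
1279 —HB4→ 4^(4 + 1) + 3·4^3 + 3·4^2 + 3·4 + 3 —bump→ 5^(5 + 1) + 3·5^3 + 3·5^2 + 3·5 + 3 = 16093 —(−1)→ 16092
16092 —HB5→ 5^(5 + 1) + 3·5^3 + 3·5^2 + 3·5 + 2 —bump→ 6^(6 + 1) + 3·6^3 + 3·6^2 + 3·6 + 2 = 280712 —(−1)→ 280711
280711 —HB6→ 6^(6 + 1) + 3·6^3 + 3·6^2 + 3·6 + 1 —bump→ 7^(7 + 1) + 3·7^3 + 3·7^2 + 3·7 + 1 = 5765999 —(−1)→ 5765998
5765998 —HB7→ 7^(7 + 1) + 3·7^3 + 3·7^2 + 3·7 —bump→ 8^(8 + 1) + 3·8^3 + 3·8^2 + 3·8 = 134219480 —(−1)→ 134219479
134219479 —HB8→ 8^(8 + 1) + 3·8^3 + 3·8^2 + 2·8 + 7 —bump→ 9^(9 + 1) + 3·9^3 + 3·9^2 + 2·9 + 7 = 3486786856 —(−1)→ 3486786855
3486786855 —HB9→ 9^(9 + 1) + 3·9^3 + 3·9^2 + 2·9 + 6 —bump→ 10^(10 + 1) + 3·10^3 + 3·10^2 + 2·10 + 6 = 100000003326 —(−1)→ 100000003325

ω^(ω + 1) + ω^3·3 + ω^2·3 + ω·2 + 6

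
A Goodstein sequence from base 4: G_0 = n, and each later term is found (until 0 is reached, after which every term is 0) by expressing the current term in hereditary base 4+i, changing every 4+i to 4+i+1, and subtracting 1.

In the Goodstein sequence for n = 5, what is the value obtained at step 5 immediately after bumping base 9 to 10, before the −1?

[0] 5 ≡ 4 + 1 (base 4). Lift 5: 6. −1: 5.
[1] 5 ≡ 5 (base 5). Lift 6: 6. −1: 5.
[2] 5 ≡ 5 (base 6). Lift 7: 5. −1: 4.
[3] 4 ≡ 4 (base 7). Lift 8: 4. −1: 3.
[4] 3 ≡ 3 (base 8). Lift 9: 3. −1: 2.
[5] 2 ≡ 2 (base 9). Lift 10: 2. −1: 1.

2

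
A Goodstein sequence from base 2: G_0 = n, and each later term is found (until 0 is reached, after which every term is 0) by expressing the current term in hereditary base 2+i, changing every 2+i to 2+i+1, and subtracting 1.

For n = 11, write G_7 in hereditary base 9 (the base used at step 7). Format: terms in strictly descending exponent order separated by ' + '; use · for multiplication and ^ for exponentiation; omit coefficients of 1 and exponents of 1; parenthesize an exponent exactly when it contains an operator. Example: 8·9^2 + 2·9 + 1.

7·9^9 + 7·9^7 + 7·9^6 + 7·9^5 + 7·9^4 + 7·9^3 + 7·9^2 + 7·9 + 6

step 0: 11 = 2^(2 + 1) + 2 + 1; sub 3 for 2: 3^(3 + 1) + 3 + 1; = 85; G_1 = 85−1 = 84
step 1: 84 = 3^(3 + 1) + 3; sub 4 for 3: 4^(4 + 1) + 4; = 1028; G_2 = 1028−1 = 1027
step 2: 1027 = 4^(4 + 1) + 3; sub 5 for 4: 5^(5 + 1) + 3; = 15628; G_3 = 15628−1 = 15627
step 3: 15627 = 5^(5 + 1) + 2; sub 6 for 5: 6^(6 + 1) + 2; = 279938; G_4 = 279938−1 = 279937
step 4: 279937 = 6^(6 + 1) + 1; sub 7 for 6: 7^(7 + 1) + 1; = 5764802; G_5 = 5764802−1 = 5764801
step 5: 5764801 = 7^(7 + 1); sub 8 for 7: 8^(8 + 1); = 134217728; G_6 = 134217728−1 = 134217727
step 6: 134217727 = 7·8^8 + 7·8^7 + 7·8^6 + 7·8^5 + 7·8^4 + 7·8^3 + 7·8^2 + 7·8 + 7; sub 9 for 8: 7·9^9 + 7·9^7 + 7·9^6 + 7·9^5 + 7·9^4 + 7·9^3 + 7·9^2 + 7·9 + 7; = 2749609303; G_7 = 2749609303−1 = 2749609302
step 7: 2749609302 = 7·9^9 + 7·9^7 + 7·9^6 + 7·9^5 + 7·9^4 + 7·9^3 + 7·9^2 + 7·9 + 6; sub 10 for 9: 7·10^10 + 7·10^7 + 7·10^6 + 7·10^5 + 7·10^4 + 7·10^3 + 7·10^2 + 7·10 + 6; = 70077777776; G_8 = 70077777776−1 = 70077777775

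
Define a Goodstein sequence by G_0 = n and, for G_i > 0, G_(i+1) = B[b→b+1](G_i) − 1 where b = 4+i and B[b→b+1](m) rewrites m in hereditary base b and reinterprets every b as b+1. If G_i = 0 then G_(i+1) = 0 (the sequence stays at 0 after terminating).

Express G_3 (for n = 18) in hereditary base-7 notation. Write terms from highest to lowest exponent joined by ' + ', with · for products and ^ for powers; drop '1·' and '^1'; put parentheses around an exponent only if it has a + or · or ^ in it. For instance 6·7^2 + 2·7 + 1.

6·7 + 6

i=0: 18 = 4^2 + 2 (b=4); 4→5: 5^2 + 2 = 27; 27−1 = 26
i=1: 26 = 5^2 + 1 (b=5); 5→6: 6^2 + 1 = 37; 37−1 = 36
i=2: 36 = 6^2 (b=6); 6→7: 7^2 = 49; 49−1 = 48
i=3: 48 = 6·7 + 6 (b=7); 7→8: 6·8 + 6 = 54; 54−1 = 53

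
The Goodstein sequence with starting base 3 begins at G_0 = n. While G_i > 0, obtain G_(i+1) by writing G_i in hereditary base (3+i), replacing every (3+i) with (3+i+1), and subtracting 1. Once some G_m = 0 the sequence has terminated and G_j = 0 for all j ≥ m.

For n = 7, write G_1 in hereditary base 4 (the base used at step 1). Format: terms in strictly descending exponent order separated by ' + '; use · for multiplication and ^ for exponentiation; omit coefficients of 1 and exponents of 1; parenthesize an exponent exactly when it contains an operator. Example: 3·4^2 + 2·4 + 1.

2·4

[0] 7 ≡ 2·3 + 1 (base 3). Lift 4: 9. −1: 8.
[1] 8 ≡ 2·4 (base 4). Lift 5: 10. −1: 9.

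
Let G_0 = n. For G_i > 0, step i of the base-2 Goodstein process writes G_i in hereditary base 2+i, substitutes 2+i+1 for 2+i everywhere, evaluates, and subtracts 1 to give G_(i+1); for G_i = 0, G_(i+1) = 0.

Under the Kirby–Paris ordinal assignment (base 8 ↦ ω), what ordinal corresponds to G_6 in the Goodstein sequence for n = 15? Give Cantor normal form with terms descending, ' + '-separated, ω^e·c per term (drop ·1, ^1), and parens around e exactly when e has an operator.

G_0 = 15. HB_2(15) = 2^(2 + 1) + 2^2 + 2 + 1. Bump = 112. G_1 = 111.
G_1 = 111. HB_3(111) = 3^(3 + 1) + 3^3 + 3. Bump = 1284. G_2 = 1283.
G_2 = 1283. HB_4(1283) = 4^(4 + 1) + 4^4 + 3. Bump = 18753. G_3 = 18752.
G_3 = 18752. HB_5(18752) = 5^(5 + 1) + 5^5 + 2. Bump = 326594. G_4 = 326593.
G_4 = 326593. HB_6(326593) = 6^(6 + 1) + 6^6 + 1. Bump = 6588345. G_5 = 6588344.
G_5 = 6588344. HB_7(6588344) = 7^(7 + 1) + 7^7. Bump = 150994944. G_6 = 150994943.
G_6 = 150994943. HB_8(150994943) = 8^(8 + 1) + 7·8^7 + 7·8^6 + 7·8^5 + 7·8^4 + 7·8^3 + 7·8^2 + 7·8 + 7. Bump = 3524450281. G_7 = 3524450280.

ω^(ω + 1) + ω^7·7 + ω^6·7 + ω^5·7 + ω^4·7 + ω^3·7 + ω^2·7 + ω·7 + 7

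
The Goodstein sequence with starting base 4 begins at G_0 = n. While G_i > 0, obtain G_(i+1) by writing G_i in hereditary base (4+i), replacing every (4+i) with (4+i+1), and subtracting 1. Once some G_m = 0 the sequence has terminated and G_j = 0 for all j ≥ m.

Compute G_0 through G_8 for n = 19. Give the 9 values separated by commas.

19, 27, 37, 49, 63, 69, 75, 81, 87

[0] 19 ≡ 4^2 + 3 (base 4). Lift 5: 28. −1: 27.
[1] 27 ≡ 5^2 + 2 (base 5). Lift 6: 38. −1: 37.
[2] 37 ≡ 6^2 + 1 (base 6). Lift 7: 50. −1: 49.
[3] 49 ≡ 7^2 (base 7). Lift 8: 64. −1: 63.
[4] 63 ≡ 7·8 + 7 (base 8). Lift 9: 70. −1: 69.
[5] 69 ≡ 7·9 + 6 (base 9). Lift 10: 76. −1: 75.
[6] 75 ≡ 7·10 + 5 (base 10). Lift 11: 82. −1: 81.
[7] 81 ≡ 7·11 + 4 (base 11). Lift 12: 88. −1: 87.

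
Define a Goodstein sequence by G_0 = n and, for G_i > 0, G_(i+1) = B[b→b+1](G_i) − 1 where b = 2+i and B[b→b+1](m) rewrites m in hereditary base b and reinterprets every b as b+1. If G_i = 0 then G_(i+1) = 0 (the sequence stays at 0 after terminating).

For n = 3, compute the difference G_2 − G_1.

G_0 = 3. HB_2(3) = 2 + 1. Bump = 4. G_1 = 3.
G_1 = 3. HB_3(3) = 3. Bump = 4. G_2 = 3.

0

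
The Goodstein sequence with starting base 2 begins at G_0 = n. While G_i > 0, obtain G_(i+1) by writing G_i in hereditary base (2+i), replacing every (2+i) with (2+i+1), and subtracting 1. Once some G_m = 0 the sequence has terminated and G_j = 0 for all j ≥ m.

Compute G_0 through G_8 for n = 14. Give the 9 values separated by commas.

14, 110, 1281, 18750, 326591, 5862840, 134404971, 3487116548, 100000555551

[0] 14 ≡ 2^(2 + 1) + 2^2 + 2 (base 2). Lift 3: 111. −1: 110.
[1] 110 ≡ 3^(3 + 1) + 3^3 + 2 (base 3). Lift 4: 1282. −1: 1281.
[2] 1281 ≡ 4^(4 + 1) + 4^4 + 1 (base 4). Lift 5: 18751. −1: 18750.
[3] 18750 ≡ 5^(5 + 1) + 5^5 (base 5). Lift 6: 326592. −1: 326591.
[4] 326591 ≡ 6^(6 + 1) + 5·6^5 + 5·6^4 + 5·6^3 + 5·6^2 + 5·6 + 5 (base 6). Lift 7: 5862841. −1: 5862840.
[5] 5862840 ≡ 7^(7 + 1) + 5·7^5 + 5·7^4 + 5·7^3 + 5·7^2 + 5·7 + 4 (base 7). Lift 8: 134404972. −1: 134404971.
[6] 134404971 ≡ 8^(8 + 1) + 5·8^5 + 5·8^4 + 5·8^3 + 5·8^2 + 5·8 + 3 (base 8). Lift 9: 3487116549. −1: 3487116548.
[7] 3487116548 ≡ 9^(9 + 1) + 5·9^5 + 5·9^4 + 5·9^3 + 5·9^2 + 5·9 + 2 (base 9). Lift 10: 100000555552. −1: 100000555551.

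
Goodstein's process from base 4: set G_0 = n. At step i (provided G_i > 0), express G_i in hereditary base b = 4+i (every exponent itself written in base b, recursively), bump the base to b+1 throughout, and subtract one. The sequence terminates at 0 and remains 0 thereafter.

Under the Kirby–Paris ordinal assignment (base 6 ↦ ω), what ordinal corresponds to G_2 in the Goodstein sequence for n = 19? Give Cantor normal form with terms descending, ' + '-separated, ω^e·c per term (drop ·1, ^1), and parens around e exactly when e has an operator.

ω^2 + 1

19 —HB4→ 4^2 + 3 —bump→ 5^2 + 3 = 28 —(−1)→ 27
27 —HB5→ 5^2 + 2 —bump→ 6^2 + 2 = 38 —(−1)→ 37
37 —HB6→ 6^2 + 1 —bump→ 7^2 + 1 = 50 —(−1)→ 49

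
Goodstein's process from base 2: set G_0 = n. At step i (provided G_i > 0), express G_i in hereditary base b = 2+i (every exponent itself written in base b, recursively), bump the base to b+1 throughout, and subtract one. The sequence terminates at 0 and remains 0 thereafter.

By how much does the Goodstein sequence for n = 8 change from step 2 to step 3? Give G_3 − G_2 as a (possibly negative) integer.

5757

i=0: 8 = 2^(2 + 1) (b=2); 2→3: 3^(3 + 1) = 81; 81−1 = 80
i=1: 80 = 2·3^3 + 2·3^2 + 2·3 + 2 (b=3); 3→4: 2·4^4 + 2·4^2 + 2·4 + 2 = 554; 554−1 = 553
i=2: 553 = 2·4^4 + 2·4^2 + 2·4 + 1 (b=4); 4→5: 2·5^5 + 2·5^2 + 2·5 + 1 = 6311; 6311−1 = 6310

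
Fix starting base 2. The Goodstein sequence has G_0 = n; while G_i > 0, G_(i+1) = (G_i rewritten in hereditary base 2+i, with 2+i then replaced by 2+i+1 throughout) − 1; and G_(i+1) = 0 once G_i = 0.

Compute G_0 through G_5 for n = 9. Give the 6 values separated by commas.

[0] 9 ≡ 2^(2 + 1) + 1 (base 2). Lift 3: 82. −1: 81.
[1] 81 ≡ 3^(3 + 1) (base 3). Lift 4: 1024. −1: 1023.
[2] 1023 ≡ 3·4^4 + 3·4^3 + 3·4^2 + 3·4 + 3 (base 4). Lift 5: 9843. −1: 9842.
[3] 9842 ≡ 3·5^5 + 3·5^3 + 3·5^2 + 3·5 + 2 (base 5). Lift 6: 140744. −1: 140743.
[4] 140743 ≡ 3·6^6 + 3·6^3 + 3·6^2 + 3·6 + 1 (base 6). Lift 7: 2471827. −1: 2471826.

9, 81, 1023, 9842, 140743, 2471826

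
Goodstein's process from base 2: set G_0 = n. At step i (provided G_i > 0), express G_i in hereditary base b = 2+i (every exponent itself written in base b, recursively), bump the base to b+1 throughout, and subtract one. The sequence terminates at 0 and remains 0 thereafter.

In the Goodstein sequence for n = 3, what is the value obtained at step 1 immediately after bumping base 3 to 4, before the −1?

4

G_0 = 3. HB_2(3) = 2 + 1. Bump = 4. G_1 = 3.
G_1 = 3. HB_3(3) = 3. Bump = 4. G_2 = 3.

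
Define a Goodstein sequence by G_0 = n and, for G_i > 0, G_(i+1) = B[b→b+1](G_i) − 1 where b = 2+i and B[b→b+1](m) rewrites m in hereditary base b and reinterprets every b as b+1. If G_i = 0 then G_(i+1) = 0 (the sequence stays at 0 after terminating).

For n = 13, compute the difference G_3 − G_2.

base 2: 13 = 2^(2 + 1) + 2^2 + 1; at 3: 3^(3 + 1) + 3^3 + 1 = 109; next = 108
base 3: 108 = 3^(3 + 1) + 3^3; at 4: 4^(4 + 1) + 4^4 = 1280; next = 1279
base 4: 1279 = 4^(4 + 1) + 3·4^3 + 3·4^2 + 3·4 + 3; at 5: 5^(5 + 1) + 3·5^3 + 3·5^2 + 3·5 + 3 = 16093; next = 16092

14813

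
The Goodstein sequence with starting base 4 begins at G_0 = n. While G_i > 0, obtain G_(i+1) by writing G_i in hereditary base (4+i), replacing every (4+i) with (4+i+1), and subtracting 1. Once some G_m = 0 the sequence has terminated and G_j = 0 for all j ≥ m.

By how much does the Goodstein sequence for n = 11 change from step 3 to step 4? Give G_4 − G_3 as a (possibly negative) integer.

1

base 4: 11 = 2·4 + 3; at 5: 2·5 + 3 = 13; next = 12
base 5: 12 = 2·5 + 2; at 6: 2·6 + 2 = 14; next = 13
base 6: 13 = 2·6 + 1; at 7: 2·7 + 1 = 15; next = 14
base 7: 14 = 2·7; at 8: 2·8 = 16; next = 15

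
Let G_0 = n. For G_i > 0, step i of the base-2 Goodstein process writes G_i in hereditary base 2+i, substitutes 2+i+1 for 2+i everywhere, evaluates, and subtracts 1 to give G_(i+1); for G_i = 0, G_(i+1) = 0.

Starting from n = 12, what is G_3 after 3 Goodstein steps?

15685

i=0: 12 = 2^(2 + 1) + 2^2 (b=2); 2→3: 3^(3 + 1) + 3^3 = 108; 108−1 = 107
i=1: 107 = 3^(3 + 1) + 2·3^2 + 2·3 + 2 (b=3); 3→4: 4^(4 + 1) + 2·4^2 + 2·4 + 2 = 1066; 1066−1 = 1065
i=2: 1065 = 4^(4 + 1) + 2·4^2 + 2·4 + 1 (b=4); 4→5: 5^(5 + 1) + 2·5^2 + 2·5 + 1 = 15686; 15686−1 = 15685
i=3: 15685 = 5^(5 + 1) + 2·5^2 + 2·5 (b=5); 5→6: 6^(6 + 1) + 2·6^2 + 2·6 = 280020; 280020−1 = 280019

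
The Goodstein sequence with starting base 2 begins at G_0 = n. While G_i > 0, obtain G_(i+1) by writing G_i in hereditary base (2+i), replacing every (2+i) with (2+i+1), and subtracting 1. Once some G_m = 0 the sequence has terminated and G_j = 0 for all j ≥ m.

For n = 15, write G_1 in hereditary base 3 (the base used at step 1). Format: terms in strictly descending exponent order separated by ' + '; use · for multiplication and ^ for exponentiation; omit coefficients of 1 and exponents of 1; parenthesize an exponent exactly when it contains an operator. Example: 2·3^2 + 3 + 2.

3^(3 + 1) + 3^3 + 3

[0] 15 ≡ 2^(2 + 1) + 2^2 + 2 + 1 (base 2). Lift 3: 112. −1: 111.
[1] 111 ≡ 3^(3 + 1) + 3^3 + 3 (base 3). Lift 4: 1284. −1: 1283.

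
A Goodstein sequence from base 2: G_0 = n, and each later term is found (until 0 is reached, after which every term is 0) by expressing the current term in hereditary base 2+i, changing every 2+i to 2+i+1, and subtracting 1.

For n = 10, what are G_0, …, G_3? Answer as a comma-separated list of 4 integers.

G_0=10  [base 2] 2^(2 + 1) + 2  →[2↦3]→  3^(3 + 1) + 3 = 84  −1 ⇒ G_1=83
G_1=83  [base 3] 3^(3 + 1) + 2  →[3↦4]→  4^(4 + 1) + 2 = 1026  −1 ⇒ G_2=1025
G_2=1025  [base 4] 4^(4 + 1) + 1  →[4↦5]→  5^(5 + 1) + 1 = 15626  −1 ⇒ G_3=15625

10, 83, 1025, 15625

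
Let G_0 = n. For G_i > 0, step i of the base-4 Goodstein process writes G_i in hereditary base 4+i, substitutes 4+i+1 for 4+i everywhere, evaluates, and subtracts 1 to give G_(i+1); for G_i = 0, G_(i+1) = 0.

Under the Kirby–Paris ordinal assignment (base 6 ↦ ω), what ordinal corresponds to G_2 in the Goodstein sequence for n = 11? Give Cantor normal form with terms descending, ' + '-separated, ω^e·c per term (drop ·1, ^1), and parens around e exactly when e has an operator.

i=0: 11 = 2·4 + 3 (b=4); 4→5: 2·5 + 3 = 13; 13−1 = 12
i=1: 12 = 2·5 + 2 (b=5); 5→6: 2·6 + 2 = 14; 14−1 = 13
i=2: 13 = 2·6 + 1 (b=6); 6→7: 2·7 + 1 = 15; 15−1 = 14

ω·2 + 1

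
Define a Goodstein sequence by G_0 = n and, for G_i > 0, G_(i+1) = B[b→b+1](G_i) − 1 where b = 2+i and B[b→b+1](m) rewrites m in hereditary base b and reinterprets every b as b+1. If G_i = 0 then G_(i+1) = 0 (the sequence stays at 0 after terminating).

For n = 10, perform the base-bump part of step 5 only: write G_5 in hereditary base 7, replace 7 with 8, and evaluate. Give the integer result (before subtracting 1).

[0] 10 ≡ 2^(2 + 1) + 2 (base 2). Lift 3: 84. −1: 83.
[1] 83 ≡ 3^(3 + 1) + 2 (base 3). Lift 4: 1026. −1: 1025.
[2] 1025 ≡ 4^(4 + 1) + 1 (base 4). Lift 5: 15626. −1: 15625.
[3] 15625 ≡ 5^(5 + 1) (base 5). Lift 6: 279936. −1: 279935.
[4] 279935 ≡ 5·6^6 + 5·6^5 + 5·6^4 + 5·6^3 + 5·6^2 + 5·6 + 5 (base 6). Lift 7: 4215755. −1: 4215754.
[5] 4215754 ≡ 5·7^7 + 5·7^5 + 5·7^4 + 5·7^3 + 5·7^2 + 5·7 + 4 (base 7). Lift 8: 84073324. −1: 84073323.

84073324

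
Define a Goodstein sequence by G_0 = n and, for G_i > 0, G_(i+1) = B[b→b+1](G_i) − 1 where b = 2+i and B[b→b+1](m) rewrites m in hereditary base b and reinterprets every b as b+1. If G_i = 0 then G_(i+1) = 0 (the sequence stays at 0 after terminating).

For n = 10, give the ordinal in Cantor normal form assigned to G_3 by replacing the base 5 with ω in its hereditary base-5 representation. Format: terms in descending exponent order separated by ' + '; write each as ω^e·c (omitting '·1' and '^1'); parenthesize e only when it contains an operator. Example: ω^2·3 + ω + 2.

ω^(ω + 1)

10 —HB2→ 2^(2 + 1) + 2 —bump→ 3^(3 + 1) + 3 = 84 —(−1)→ 83
83 —HB3→ 3^(3 + 1) + 2 —bump→ 4^(4 + 1) + 2 = 1026 —(−1)→ 1025
1025 —HB4→ 4^(4 + 1) + 1 —bump→ 5^(5 + 1) + 1 = 15626 —(−1)→ 15625
15625 —HB5→ 5^(5 + 1) —bump→ 6^(6 + 1) = 279936 —(−1)→ 279935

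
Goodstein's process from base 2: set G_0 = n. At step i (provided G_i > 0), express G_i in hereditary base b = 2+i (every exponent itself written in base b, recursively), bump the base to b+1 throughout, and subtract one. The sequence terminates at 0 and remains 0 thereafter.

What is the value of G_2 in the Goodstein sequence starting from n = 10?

base 2: 10 = 2^(2 + 1) + 2; at 3: 3^(3 + 1) + 3 = 84; next = 83
base 3: 83 = 3^(3 + 1) + 2; at 4: 4^(4 + 1) + 2 = 1026; next = 1025
base 4: 1025 = 4^(4 + 1) + 1; at 5: 5^(5 + 1) + 1 = 15626; next = 15625

1025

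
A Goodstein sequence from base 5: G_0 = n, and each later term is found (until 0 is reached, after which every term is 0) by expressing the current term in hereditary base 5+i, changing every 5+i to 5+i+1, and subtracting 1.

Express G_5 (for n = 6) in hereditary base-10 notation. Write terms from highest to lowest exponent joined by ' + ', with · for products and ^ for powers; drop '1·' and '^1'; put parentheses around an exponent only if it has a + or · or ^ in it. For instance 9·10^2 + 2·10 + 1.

G_0=6  [base 5] 5 + 1  →[5↦6]→  6 + 1 = 7  −1 ⇒ G_1=6
G_1=6  [base 6] 6  →[6↦7]→  7 = 7  −1 ⇒ G_2=6
G_2=6  [base 7] 6  →[7↦8]→  6 = 6  −1 ⇒ G_3=5
G_3=5  [base 8] 5  →[8↦9]→  5 = 5  −1 ⇒ G_4=4
G_4=4  [base 9] 4  →[9↦10]→  4 = 4  −1 ⇒ G_5=3
G_5=3  [base 10] 3  →[10↦11]→  3 = 3  −1 ⇒ G_6=2

3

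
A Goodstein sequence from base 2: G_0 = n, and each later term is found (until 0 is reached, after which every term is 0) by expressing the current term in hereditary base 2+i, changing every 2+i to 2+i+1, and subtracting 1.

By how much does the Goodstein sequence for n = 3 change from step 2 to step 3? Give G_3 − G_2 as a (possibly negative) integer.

-1

(0) 3|_2 = 2 + 1 ↦ 3 + 1|_3 = 4 ⇒ 3
(1) 3|_3 = 3 ↦ 4|_4 = 4 ⇒ 3
(2) 3|_4 = 3 ↦ 3|_5 = 3 ⇒ 2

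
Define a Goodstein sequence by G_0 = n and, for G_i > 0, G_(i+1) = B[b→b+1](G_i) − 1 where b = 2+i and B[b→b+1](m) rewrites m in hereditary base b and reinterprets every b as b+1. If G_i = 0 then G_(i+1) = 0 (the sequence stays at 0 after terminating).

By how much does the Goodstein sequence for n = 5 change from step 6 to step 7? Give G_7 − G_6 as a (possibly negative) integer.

703

i=0: 5 = 2^2 + 1 (b=2); 2→3: 3^3 + 1 = 28; 28−1 = 27
i=1: 27 = 3^3 (b=3); 3→4: 4^4 = 256; 256−1 = 255
i=2: 255 = 3·4^3 + 3·4^2 + 3·4 + 3 (b=4); 4→5: 3·5^3 + 3·5^2 + 3·5 + 3 = 468; 468−1 = 467
i=3: 467 = 3·5^3 + 3·5^2 + 3·5 + 2 (b=5); 5→6: 3·6^3 + 3·6^2 + 3·6 + 2 = 776; 776−1 = 775
i=4: 775 = 3·6^3 + 3·6^2 + 3·6 + 1 (b=6); 6→7: 3·7^3 + 3·7^2 + 3·7 + 1 = 1198; 1198−1 = 1197
i=5: 1197 = 3·7^3 + 3·7^2 + 3·7 (b=7); 7→8: 3·8^3 + 3·8^2 + 3·8 = 1752; 1752−1 = 1751
i=6: 1751 = 3·8^3 + 3·8^2 + 2·8 + 7 (b=8); 8→9: 3·9^3 + 3·9^2 + 2·9 + 7 = 2455; 2455−1 = 2454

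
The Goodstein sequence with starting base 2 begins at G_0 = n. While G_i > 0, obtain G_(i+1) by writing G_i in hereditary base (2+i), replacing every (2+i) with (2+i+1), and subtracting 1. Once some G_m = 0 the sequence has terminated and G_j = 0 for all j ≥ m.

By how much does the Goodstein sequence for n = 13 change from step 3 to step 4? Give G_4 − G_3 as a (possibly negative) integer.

264619

base 2: 13 = 2^(2 + 1) + 2^2 + 1; at 3: 3^(3 + 1) + 3^3 + 1 = 109; next = 108
base 3: 108 = 3^(3 + 1) + 3^3; at 4: 4^(4 + 1) + 4^4 = 1280; next = 1279
base 4: 1279 = 4^(4 + 1) + 3·4^3 + 3·4^2 + 3·4 + 3; at 5: 5^(5 + 1) + 3·5^3 + 3·5^2 + 3·5 + 3 = 16093; next = 16092
base 5: 16092 = 5^(5 + 1) + 3·5^3 + 3·5^2 + 3·5 + 2; at 6: 6^(6 + 1) + 3·6^3 + 3·6^2 + 3·6 + 2 = 280712; next = 280711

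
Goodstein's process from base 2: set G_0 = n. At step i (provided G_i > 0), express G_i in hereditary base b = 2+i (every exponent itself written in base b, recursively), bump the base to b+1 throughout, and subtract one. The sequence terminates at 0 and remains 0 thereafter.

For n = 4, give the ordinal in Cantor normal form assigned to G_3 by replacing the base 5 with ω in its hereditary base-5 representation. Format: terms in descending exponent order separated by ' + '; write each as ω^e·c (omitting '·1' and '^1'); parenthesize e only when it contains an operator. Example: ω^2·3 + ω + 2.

G_0 = 4. HB_2(4) = 2^2. Bump = 27. G_1 = 26.
G_1 = 26. HB_3(26) = 2·3^2 + 2·3 + 2. Bump = 42. G_2 = 41.
G_2 = 41. HB_4(41) = 2·4^2 + 2·4 + 1. Bump = 61. G_3 = 60.
G_3 = 60. HB_5(60) = 2·5^2 + 2·5. Bump = 84. G_4 = 83.

ω^2·2 + ω·2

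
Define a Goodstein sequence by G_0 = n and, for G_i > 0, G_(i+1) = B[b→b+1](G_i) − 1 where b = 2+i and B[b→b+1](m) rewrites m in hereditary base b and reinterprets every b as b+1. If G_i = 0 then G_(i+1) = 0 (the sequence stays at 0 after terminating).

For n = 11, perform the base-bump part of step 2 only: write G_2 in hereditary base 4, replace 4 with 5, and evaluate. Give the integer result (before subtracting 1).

15628

(0) 11|_2 = 2^(2 + 1) + 2 + 1 ↦ 3^(3 + 1) + 3 + 1|_3 = 85 ⇒ 84
(1) 84|_3 = 3^(3 + 1) + 3 ↦ 4^(4 + 1) + 4|_4 = 1028 ⇒ 1027
(2) 1027|_4 = 4^(4 + 1) + 3 ↦ 5^(5 + 1) + 3|_5 = 15628 ⇒ 15627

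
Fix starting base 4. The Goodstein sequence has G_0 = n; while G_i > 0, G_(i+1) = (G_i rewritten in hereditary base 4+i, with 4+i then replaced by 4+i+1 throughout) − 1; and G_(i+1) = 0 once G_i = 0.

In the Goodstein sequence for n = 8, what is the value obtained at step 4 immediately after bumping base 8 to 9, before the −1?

10

step 0: 8 = 2·4; sub 5 for 4: 2·5; = 10; G_1 = 10−1 = 9
step 1: 9 = 5 + 4; sub 6 for 5: 6 + 4; = 10; G_2 = 10−1 = 9
step 2: 9 = 6 + 3; sub 7 for 6: 7 + 3; = 10; G_3 = 10−1 = 9
step 3: 9 = 7 + 2; sub 8 for 7: 8 + 2; = 10; G_4 = 10−1 = 9
step 4: 9 = 8 + 1; sub 9 for 8: 9 + 1; = 10; G_5 = 10−1 = 9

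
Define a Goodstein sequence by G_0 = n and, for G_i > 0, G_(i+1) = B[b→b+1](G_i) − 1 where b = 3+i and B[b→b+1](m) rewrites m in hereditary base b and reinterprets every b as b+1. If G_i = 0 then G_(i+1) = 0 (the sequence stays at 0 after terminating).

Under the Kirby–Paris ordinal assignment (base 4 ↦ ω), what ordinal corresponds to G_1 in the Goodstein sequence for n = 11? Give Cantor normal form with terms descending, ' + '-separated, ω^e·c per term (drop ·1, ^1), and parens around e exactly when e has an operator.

G_0=11  [base 3] 3^2 + 2  →[3↦4]→  4^2 + 2 = 18  −1 ⇒ G_1=17
G_1=17  [base 4] 4^2 + 1  →[4↦5]→  5^2 + 1 = 26  −1 ⇒ G_2=25

ω^2 + 1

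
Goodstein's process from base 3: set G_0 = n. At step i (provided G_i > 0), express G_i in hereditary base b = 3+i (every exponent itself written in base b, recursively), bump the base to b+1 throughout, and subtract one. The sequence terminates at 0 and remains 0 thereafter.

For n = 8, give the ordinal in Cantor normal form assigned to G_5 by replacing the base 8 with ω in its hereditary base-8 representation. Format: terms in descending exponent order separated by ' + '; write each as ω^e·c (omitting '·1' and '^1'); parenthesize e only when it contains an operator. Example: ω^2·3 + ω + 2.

[0] 8 ≡ 2·3 + 2 (base 3). Lift 4: 10. −1: 9.
[1] 9 ≡ 2·4 + 1 (base 4). Lift 5: 11. −1: 10.
[2] 10 ≡ 2·5 (base 5). Lift 6: 12. −1: 11.
[3] 11 ≡ 6 + 5 (base 6). Lift 7: 12. −1: 11.
[4] 11 ≡ 7 + 4 (base 7). Lift 8: 12. −1: 11.
[5] 11 ≡ 8 + 3 (base 8). Lift 9: 12. −1: 11.

ω + 3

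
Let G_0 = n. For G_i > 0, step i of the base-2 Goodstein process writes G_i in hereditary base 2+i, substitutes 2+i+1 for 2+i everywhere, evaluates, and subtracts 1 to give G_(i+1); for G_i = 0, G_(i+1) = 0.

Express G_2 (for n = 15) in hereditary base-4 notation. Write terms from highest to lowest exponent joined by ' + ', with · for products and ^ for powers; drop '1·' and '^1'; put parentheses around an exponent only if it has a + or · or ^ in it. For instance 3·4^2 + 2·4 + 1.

4^(4 + 1) + 4^4 + 3

[0] 15 ≡ 2^(2 + 1) + 2^2 + 2 + 1 (base 2). Lift 3: 112. −1: 111.
[1] 111 ≡ 3^(3 + 1) + 3^3 + 3 (base 3). Lift 4: 1284. −1: 1283.
[2] 1283 ≡ 4^(4 + 1) + 4^4 + 3 (base 4). Lift 5: 18753. −1: 18752.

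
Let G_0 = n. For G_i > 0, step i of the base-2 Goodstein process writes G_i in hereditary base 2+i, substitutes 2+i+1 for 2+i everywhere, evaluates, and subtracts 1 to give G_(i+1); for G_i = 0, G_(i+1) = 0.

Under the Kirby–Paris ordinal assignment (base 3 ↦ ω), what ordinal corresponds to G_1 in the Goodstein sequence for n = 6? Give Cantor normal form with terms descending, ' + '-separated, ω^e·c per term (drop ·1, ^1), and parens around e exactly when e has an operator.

ω^ω + 2

6 —HB2→ 2^2 + 2 —bump→ 3^3 + 3 = 30 —(−1)→ 29
29 —HB3→ 3^3 + 2 —bump→ 4^4 + 2 = 258 —(−1)→ 257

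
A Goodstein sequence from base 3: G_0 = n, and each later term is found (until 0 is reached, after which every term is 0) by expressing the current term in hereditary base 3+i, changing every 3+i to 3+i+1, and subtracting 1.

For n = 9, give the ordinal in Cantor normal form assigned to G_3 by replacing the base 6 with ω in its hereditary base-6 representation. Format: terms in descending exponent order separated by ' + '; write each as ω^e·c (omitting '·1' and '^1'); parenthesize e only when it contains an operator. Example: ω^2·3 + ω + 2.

ω·3 + 1

G_0=9  [base 3] 3^2  →[3↦4]→  4^2 = 16  −1 ⇒ G_1=15
G_1=15  [base 4] 3·4 + 3  →[4↦5]→  3·5 + 3 = 18  −1 ⇒ G_2=17
G_2=17  [base 5] 3·5 + 2  →[5↦6]→  3·6 + 2 = 20  −1 ⇒ G_3=19
G_3=19  [base 6] 3·6 + 1  →[6↦7]→  3·7 + 1 = 22  −1 ⇒ G_4=21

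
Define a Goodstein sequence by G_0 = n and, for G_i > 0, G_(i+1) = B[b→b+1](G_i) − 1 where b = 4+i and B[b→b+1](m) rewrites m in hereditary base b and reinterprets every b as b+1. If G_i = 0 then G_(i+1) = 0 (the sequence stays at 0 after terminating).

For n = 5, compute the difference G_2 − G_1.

5 —HB4→ 4 + 1 —bump→ 5 + 1 = 6 —(−1)→ 5
5 —HB5→ 5 —bump→ 6 = 6 —(−1)→ 5

0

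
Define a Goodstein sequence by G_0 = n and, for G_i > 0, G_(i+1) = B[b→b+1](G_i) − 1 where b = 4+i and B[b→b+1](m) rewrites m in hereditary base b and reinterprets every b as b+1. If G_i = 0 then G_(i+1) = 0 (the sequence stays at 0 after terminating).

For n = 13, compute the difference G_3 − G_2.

[0] 13 ≡ 3·4 + 1 (base 4). Lift 5: 16. −1: 15.
[1] 15 ≡ 3·5 (base 5). Lift 6: 18. −1: 17.
[2] 17 ≡ 2·6 + 5 (base 6). Lift 7: 19. −1: 18.

1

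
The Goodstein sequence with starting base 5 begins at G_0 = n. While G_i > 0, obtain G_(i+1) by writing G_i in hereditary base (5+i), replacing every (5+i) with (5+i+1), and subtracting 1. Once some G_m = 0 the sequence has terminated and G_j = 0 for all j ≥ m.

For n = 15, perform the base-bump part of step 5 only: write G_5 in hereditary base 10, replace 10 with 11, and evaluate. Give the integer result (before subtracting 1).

base 5: 15 = 3·5; at 6: 3·6 = 18; next = 17
base 6: 17 = 2·6 + 5; at 7: 2·7 + 5 = 19; next = 18
base 7: 18 = 2·7 + 4; at 8: 2·8 + 4 = 20; next = 19
base 8: 19 = 2·8 + 3; at 9: 2·9 + 3 = 21; next = 20
base 9: 20 = 2·9 + 2; at 10: 2·10 + 2 = 22; next = 21

23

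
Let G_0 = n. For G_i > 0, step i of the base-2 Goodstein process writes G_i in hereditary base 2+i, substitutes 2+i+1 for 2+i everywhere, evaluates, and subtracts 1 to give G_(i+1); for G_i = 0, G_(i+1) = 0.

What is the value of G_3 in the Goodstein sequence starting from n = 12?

G_0 = 12. HB_2(12) = 2^(2 + 1) + 2^2. Bump = 108. G_1 = 107.
G_1 = 107. HB_3(107) = 3^(3 + 1) + 2·3^2 + 2·3 + 2. Bump = 1066. G_2 = 1065.
G_2 = 1065. HB_4(1065) = 4^(4 + 1) + 2·4^2 + 2·4 + 1. Bump = 15686. G_3 = 15685.
G_3 = 15685. HB_5(15685) = 5^(5 + 1) + 2·5^2 + 2·5. Bump = 280020. G_4 = 280019.

15685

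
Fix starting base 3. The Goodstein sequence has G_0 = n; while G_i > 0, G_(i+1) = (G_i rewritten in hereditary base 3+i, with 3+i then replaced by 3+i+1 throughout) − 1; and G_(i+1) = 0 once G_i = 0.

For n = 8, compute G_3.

11

G_0=8  [base 3] 2·3 + 2  →[3↦4]→  2·4 + 2 = 10  −1 ⇒ G_1=9
G_1=9  [base 4] 2·4 + 1  →[4↦5]→  2·5 + 1 = 11  −1 ⇒ G_2=10
G_2=10  [base 5] 2·5  →[5↦6]→  2·6 = 12  −1 ⇒ G_3=11
G_3=11  [base 6] 6 + 5  →[6↦7]→  7 + 5 = 12  −1 ⇒ G_4=11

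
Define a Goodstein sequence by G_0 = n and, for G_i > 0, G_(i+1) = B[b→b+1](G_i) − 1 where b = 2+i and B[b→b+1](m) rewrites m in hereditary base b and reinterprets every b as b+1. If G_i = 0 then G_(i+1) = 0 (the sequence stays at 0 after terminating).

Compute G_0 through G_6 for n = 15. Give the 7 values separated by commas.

[0] 15 ≡ 2^(2 + 1) + 2^2 + 2 + 1 (base 2). Lift 3: 112. −1: 111.
[1] 111 ≡ 3^(3 + 1) + 3^3 + 3 (base 3). Lift 4: 1284. −1: 1283.
[2] 1283 ≡ 4^(4 + 1) + 4^4 + 3 (base 4). Lift 5: 18753. −1: 18752.
[3] 18752 ≡ 5^(5 + 1) + 5^5 + 2 (base 5). Lift 6: 326594. −1: 326593.
[4] 326593 ≡ 6^(6 + 1) + 6^6 + 1 (base 6). Lift 7: 6588345. −1: 6588344.
[5] 6588344 ≡ 7^(7 + 1) + 7^7 (base 7). Lift 8: 150994944. −1: 150994943.

15, 111, 1283, 18752, 326593, 6588344, 150994943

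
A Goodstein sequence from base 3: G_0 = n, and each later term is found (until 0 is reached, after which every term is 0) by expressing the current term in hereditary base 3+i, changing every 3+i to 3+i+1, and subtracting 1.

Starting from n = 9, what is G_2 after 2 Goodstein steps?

i=0: 9 = 3^2 (b=3); 3→4: 4^2 = 16; 16−1 = 15
i=1: 15 = 3·4 + 3 (b=4); 4→5: 3·5 + 3 = 18; 18−1 = 17
i=2: 17 = 3·5 + 2 (b=5); 5→6: 3·6 + 2 = 20; 20−1 = 19

17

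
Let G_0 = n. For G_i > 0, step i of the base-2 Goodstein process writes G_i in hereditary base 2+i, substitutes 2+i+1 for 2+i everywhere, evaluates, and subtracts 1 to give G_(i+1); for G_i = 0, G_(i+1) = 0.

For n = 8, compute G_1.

step 0: 8 = 2^(2 + 1); sub 3 for 2: 3^(3 + 1); = 81; G_1 = 81−1 = 80
step 1: 80 = 2·3^3 + 2·3^2 + 2·3 + 2; sub 4 for 3: 2·4^4 + 2·4^2 + 2·4 + 2; = 554; G_2 = 554−1 = 553

80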